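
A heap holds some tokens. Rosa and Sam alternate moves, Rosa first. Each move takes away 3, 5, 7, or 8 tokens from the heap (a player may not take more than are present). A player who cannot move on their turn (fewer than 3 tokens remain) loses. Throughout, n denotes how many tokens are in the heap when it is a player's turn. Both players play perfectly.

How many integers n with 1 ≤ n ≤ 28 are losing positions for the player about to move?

8

Positions with no move are L. A position that does have a move is losing for the player to move precisely when every available move leads to a winning position for the opponent. Fill in the labels:
n=0: no move → L
n=1: no move → L
n=2: no move → L
n=3: reaches L-position 0 → W
n=4: reaches L-position 1 → W
n=5: reaches L-position 2 → W
n=6: reaches L-position 1 → W
n=7: reaches L-position 2 → W
n=8: reaches L-position 1 → W
n=9: reaches L-position 2 → W
n=10: reaches L-position 2 → W
n=11: only reaches 8(W), 6(W), 4(W), 3(W), all W → L
n=12: only reaches 9(W), 7(W), 5(W), 4(W), all W → L
n=13: only reaches 10(W), 8(W), 6(W), 5(W), all W → L
n=14: reaches L-position 11 → W
n=15: reaches L-position 12 → W
n=16: reaches L-position 13 → W
n=17: reaches L-position 12 → W
n=18: reaches L-position 13 → W
n=19: reaches L-position 12 → W
n=20: reaches L-position 13 → W
n=21: reaches L-position 13 → W
n=22: only reaches 19(W), 17(W), 15(W), 14(W), all W → L
n=23: only reaches 20(W), 18(W), 16(W), 15(W), all W → L
n=24: only reaches 21(W), 19(W), 17(W), 16(W), all W → L
n=25: reaches L-position 22 → W
n=26: reaches L-position 23 → W
n=27: reaches L-position 24 → W
n=28: reaches L-position 23 → W
L entries with 1 ≤ n ≤ 28 (n=0 is outside the asked range and is not counted): n = 1, 2, 11, 12, 13, 22, 23, 24; that makes 8.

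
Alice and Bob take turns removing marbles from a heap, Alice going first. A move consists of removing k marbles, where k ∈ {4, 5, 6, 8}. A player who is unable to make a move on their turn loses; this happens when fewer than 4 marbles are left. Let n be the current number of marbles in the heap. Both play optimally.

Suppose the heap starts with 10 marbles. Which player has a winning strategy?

Work bottom-up. With no move the player to move loses. Otherwise the position is W if at least one move leads to an L position for the opponent, and L if every move leads to a W.
n=0: no move → L
n=1: no move → L
n=2: no move → L
n=3: no move → L
n=4: can move to 0, which is L ⇒ W
n=5: can move to 1, which is L ⇒ W
n=6: can move to 2, which is L ⇒ W
n=7: can move to 3, which is L ⇒ W
n=8: can move to 3, which is L ⇒ W
n=9: can move to 3, which is L ⇒ W
n=10: can move to 2, which is L ⇒ W
The starting position 10 is W: Alice should remove 8, leaving 2, handing over an L position.

Alice wins.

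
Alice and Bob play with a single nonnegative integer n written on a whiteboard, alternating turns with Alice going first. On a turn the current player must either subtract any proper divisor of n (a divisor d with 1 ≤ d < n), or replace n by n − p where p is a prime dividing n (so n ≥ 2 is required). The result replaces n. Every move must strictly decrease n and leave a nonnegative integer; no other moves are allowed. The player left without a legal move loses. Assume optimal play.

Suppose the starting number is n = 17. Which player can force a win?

Alice wins.

Classify positions by backward induction: terminal positions (no move available) are L. From any other position, the mover wins iff some move reaches an L.
n=0: no move → L
n=1: no move → L
n=2: W (go to 0, an L position)
n=3: W (go to 0, an L position)
n=4: L (options 2(W), 3(W) are all W)
n=5: W (go to 0, an L position)
n=6: W (go to 4, an L position)
n=7: W (go to 0, an L position)
n=8: W (go to 4, an L position)
n=9: L (options 6(W), 8(W) are all W)
n=10: W (go to 9, an L position)
n=11: W (go to 0, an L position)
n=12: W (go to 9, an L position)
n=13: W (go to 0, an L position)
n=14: L (options 7(W), 12(W), 13(W) are all W)
n=15: W (go to 14, an L position)
n=16: W (go to 14, an L position)
n=17: W (go to 0, an L position)
The starting position 17 is W: Alice should move to 0, handing over an L position.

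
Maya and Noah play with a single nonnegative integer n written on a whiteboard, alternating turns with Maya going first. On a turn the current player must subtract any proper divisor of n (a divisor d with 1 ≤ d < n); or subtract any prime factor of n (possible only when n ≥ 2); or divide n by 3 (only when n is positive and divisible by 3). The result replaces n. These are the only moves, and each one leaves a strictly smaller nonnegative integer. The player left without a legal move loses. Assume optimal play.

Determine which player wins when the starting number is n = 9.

Noah wins.

Build the W/L table. Terminal = L. A non-terminal position is W if it has a move to some L; otherwise it is L.
n=0: no move → L
n=1: no move → L
n=2: W (go to 0, an L position)
n=3: W (go to 0, an L position)
n=4: L (options 2(W), 3(W) are all W)
n=5: W (go to 0, an L position)
n=6: W (go to 4, an L position)
n=7: W (go to 0, an L position)
n=8: W (go to 4, an L position)
n=9: L (options 3(W), 6(W), 8(W) are all W)
The starting position 9 is L: whatever Maya does, the opponent receives a W position.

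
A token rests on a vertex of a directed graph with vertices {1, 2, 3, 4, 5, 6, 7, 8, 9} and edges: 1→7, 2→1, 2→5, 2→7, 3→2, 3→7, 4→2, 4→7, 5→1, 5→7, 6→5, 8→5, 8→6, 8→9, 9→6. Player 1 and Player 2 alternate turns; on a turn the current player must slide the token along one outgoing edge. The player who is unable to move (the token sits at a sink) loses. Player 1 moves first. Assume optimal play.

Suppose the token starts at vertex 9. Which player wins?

Player 1 wins.

Work bottom-up. With no move the player to move loses. Otherwise the position is W if at least one move leads to an L position for the opponent, and L if every move leads to a W.
Every edge goes from a vertex to one that appears earlier in the order 7, 1, 5, 6, 9, 2, 3, 4, 8, so processing vertices in that order labels each vertex after all of its successors.
7: no outgoing edge → L
1: →7(L), so W
5: →7(L), so W
6: →5(W) only, which is W, so L
9: →6(L), so W
2: →7(L), so W
3: →7(L), so W
4: →7(L), so W
8: →6(L), so W
From 9 Player 1 can move to 6, reaching an L position.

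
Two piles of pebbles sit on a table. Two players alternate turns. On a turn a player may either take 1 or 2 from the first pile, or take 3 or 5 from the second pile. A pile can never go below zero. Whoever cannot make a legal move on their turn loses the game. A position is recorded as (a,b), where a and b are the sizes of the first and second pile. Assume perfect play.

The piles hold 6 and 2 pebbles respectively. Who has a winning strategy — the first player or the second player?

Build the W/L table. Terminal = L. A non-terminal position is W if it has a move to some L; otherwise it is L.
No move ever increases a pile, so every position that can arise here has a ≤ 6 and b ≤ 2; it is enough to label the cells with 0 ≤ a ≤ 6 and 0 ≤ b ≤ 2.
Every move lowers a or b (never raises either), so fill the grid row by row in increasing a, and left to right within a row: each cell's successors are then already labelled.
      b=0  b=1  b=2
a=0:    L    L    L
a=1:    W    W    W
a=2:    W    W    W
a=3:    L    L    L
a=4:    W    W    W
a=5:    W    W    W
a=6:    L    L    L
Cells with no legal move (terminal, hence L): (0,0), (0,1), (0,2).
The remaining L cells, each justified by listing all of its moves:
(3,0): →(2,0)(W), (1,0)(W) — all W, so L
(3,1): →(2,1)(W), (1,1)(W) — all W, so L
(3,2): →(2,2)(W), (1,2)(W) — all W, so L
(6,0): →(5,0)(W), (4,0)(W) — all W, so L
(6,1): →(5,1)(W), (4,1)(W) — all W, so L
(6,2): →(5,2)(W), (4,2)(W) — all W, so L
Every other cell has at least one move into one of the L cells above, so it is W.
The starting position (6,2) is L: whatever the player to move does, the opponent receives a W position.

The second player wins.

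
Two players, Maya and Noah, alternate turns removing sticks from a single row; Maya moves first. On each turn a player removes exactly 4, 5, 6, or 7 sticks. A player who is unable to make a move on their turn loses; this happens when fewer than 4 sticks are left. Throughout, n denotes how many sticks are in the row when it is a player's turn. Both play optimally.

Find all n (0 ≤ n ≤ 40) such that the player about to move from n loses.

Compute win/loss labels from the base case upward. A position with no move is L. Any other position is W if it can reach an L in one move, else L.
n=0: no move → L
n=1: no move → L
n=2: no move → L
n=3: no move → L
n=4: reaches L-position 0 → W
n=5: reaches L-position 1 → W
n=6: reaches L-position 2 → W
n=7: reaches L-position 3 → W
n=8: reaches L-position 3 → W
n=9: reaches L-position 3 → W
n=10: reaches L-position 3 → W
n=11: only reaches 7(W), 6(W), 5(W), 4(W), all W → L
n=12: only reaches 8(W), 7(W), 6(W), 5(W), all W → L
n=13: only reaches 9(W), 8(W), 7(W), 6(W), all W → L
n=14: only reaches 10(W), 9(W), 8(W), 7(W), all W → L
n=15: reaches L-position 11 → W
n=16: reaches L-position 12 → W
n=17: reaches L-position 13 → W
n=18: reaches L-position 14 → W
n=19: reaches L-position 14 → W
n=20: reaches L-position 14 → W
n=21: reaches L-position 14 → W
n=22: only reaches 18(W), 17(W), 16(W), 15(W), all W → L
n=23: only reaches 19(W), 18(W), 17(W), 16(W), all W → L
n=24: only reaches 20(W), 19(W), 18(W), 17(W), all W → L
n=25: only reaches 21(W), 20(W), 19(W), 18(W), all W → L
n=26: reaches L-position 22 → W
n=27: reaches L-position 23 → W
n=28: reaches L-position 24 → W
n=29: reaches L-position 25 → W
n=30: reaches L-position 25 → W
n=31: reaches L-position 25 → W
n=32: reaches L-position 25 → W
n=33: only reaches 29(W), 28(W), 27(W), 26(W), all W → L
n=34: only reaches 30(W), 29(W), 28(W), 27(W), all W → L
n=35: only reaches 31(W), 30(W), 29(W), 28(W), all W → L
n=36: only reaches 32(W), 31(W), 30(W), 29(W), all W → L
n=37: reaches L-position 33 → W
n=38: reaches L-position 34 → W
n=39: reaches L-position 35 → W
n=40: reaches L-position 36 → W
The losing starting values of n are exactly the entries labelled L in this table (16 of them).

0, 1, 2, 3, 11, 12, 13, 14, 22, 23, 24, 25, 33, 34, 35, 36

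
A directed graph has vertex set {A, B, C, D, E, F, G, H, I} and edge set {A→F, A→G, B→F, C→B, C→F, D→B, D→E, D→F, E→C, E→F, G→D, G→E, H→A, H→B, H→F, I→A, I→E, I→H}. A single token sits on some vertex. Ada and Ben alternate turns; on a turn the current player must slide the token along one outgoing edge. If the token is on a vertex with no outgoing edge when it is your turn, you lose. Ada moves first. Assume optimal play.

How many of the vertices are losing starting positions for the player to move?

3

Work bottom-up. With no move the player to move loses. Otherwise the position is W if at least one move leads to an L position for the opponent, and L if every move leads to a W.
Every edge goes from a vertex to one that appears earlier in the order F, B, C, E, D, G, A, H, I, so processing vertices in that order labels each vertex after all of its successors.
F: no outgoing edge → L
B: can move to F, which is L ⇒ W
C: can move to F, which is L ⇒ W
E: can move to F, which is L ⇒ W
D: can move to F, which is L ⇒ W
G: moves to D(W), E(W); every one is W ⇒ L
A: can move to G, which is L ⇒ W
H: can move to F, which is L ⇒ W
I: moves to H(W), A(W), E(W); every one is W ⇒ L
The L vertices are F, G, I; that is 3 in all.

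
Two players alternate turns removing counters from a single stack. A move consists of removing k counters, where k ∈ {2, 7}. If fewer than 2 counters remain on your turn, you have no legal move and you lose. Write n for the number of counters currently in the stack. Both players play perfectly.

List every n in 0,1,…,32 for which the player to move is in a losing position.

Positions with no move are L. A position that does have a move is losing for the player to move precisely when every available move leads to a winning position for the opponent. Fill in the labels:
n=0: no move → L
n=1: no move → L
n=2: can move to 0, which is L ⇒ W
n=3: can move to 1, which is L ⇒ W
n=4: the only move is to 2(W), a W ⇒ L
n=5: the only move is to 3(W), a W ⇒ L
n=6: can move to 4, which is L ⇒ W
n=7: can move to 5, which is L ⇒ W
n=8: can move to 1, which is L ⇒ W
n=9: moves to 7(W), 2(W); every one is W ⇒ L
n=10: moves to 8(W), 3(W); every one is W ⇒ L
n=11: can move to 9, which is L ⇒ W
n=12: can move to 10, which is L ⇒ W
n=13: moves to 11(W), 6(W); every one is W ⇒ L
n=14: moves to 12(W), 7(W); every one is W ⇒ L
n=15: can move to 13, which is L ⇒ W
n=16: can move to 14, which is L ⇒ W
n=17: can move to 10, which is L ⇒ W
n=18: moves to 16(W), 11(W); every one is W ⇒ L
n=19: moves to 17(W), 12(W); every one is W ⇒ L
n=20: can move to 18, which is L ⇒ W
n=21: can move to 19, which is L ⇒ W
n=22: moves to 20(W), 15(W); every one is W ⇒ L
n=23: moves to 21(W), 16(W); every one is W ⇒ L
n=24: can move to 22, which is L ⇒ W
n=25: can move to 23, which is L ⇒ W
n=26: can move to 19, which is L ⇒ W
n=27: moves to 25(W), 20(W); every one is W ⇒ L
n=28: moves to 26(W), 21(W); every one is W ⇒ L
n=29: can move to 27, which is L ⇒ W
n=30: can move to 28, which is L ⇒ W
n=31: moves to 29(W), 24(W); every one is W ⇒ L
n=32: moves to 30(W), 25(W); every one is W ⇒ L
Reading off the rows marked L gives the requested list; there are 16 such values of n.

0, 1, 4, 5, 9, 10, 13, 14, 18, 19, 22, 23, 27, 28, 31, 32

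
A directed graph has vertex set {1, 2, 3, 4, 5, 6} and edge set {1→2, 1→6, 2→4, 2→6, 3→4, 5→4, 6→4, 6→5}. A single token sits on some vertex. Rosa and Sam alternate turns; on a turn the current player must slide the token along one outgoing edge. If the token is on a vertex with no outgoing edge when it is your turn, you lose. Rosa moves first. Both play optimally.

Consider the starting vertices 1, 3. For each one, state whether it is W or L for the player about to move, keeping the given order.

1: L, 3: W

Label each position W (a win for the player to move) or L (a loss). A position with no legal move is L; any other position is W exactly when some move reaches an L, and L when every move reaches a W.
Every edge goes from a vertex to one that appears earlier in the order 4, 5, 6, 2, 3, 1, so processing vertices in that order labels each vertex after all of its successors.
4: no outgoing edge → L
5: W (go to 4, an L position)
6: W (go to 4, an L position)
2: W (go to 4, an L position)
3: W (go to 4, an L position)
1: L (options 2(W), 6(W) are all W)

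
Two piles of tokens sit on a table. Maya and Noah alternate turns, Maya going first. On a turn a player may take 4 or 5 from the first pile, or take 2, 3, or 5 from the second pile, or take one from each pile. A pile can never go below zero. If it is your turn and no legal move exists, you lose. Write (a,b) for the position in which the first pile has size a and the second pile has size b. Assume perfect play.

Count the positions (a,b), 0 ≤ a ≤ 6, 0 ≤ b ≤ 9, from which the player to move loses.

19

Classify positions by backward induction: terminal positions (no move available) are L. From any other position, the mover wins iff some move reaches an L.
Every move lowers a or b (never raises either), so fill the grid row by row in increasing a, and left to right within a row: each cell's successors are then already labelled.
      b=0  b=1  b=2  b=3  b=4  b=5  b=6  b=7  b=8  b=9
a=0:    L    L    W    W    W    W    W    L    L    W
a=1:    L    W    W    W    L    W    W    W    W    W
a=2:    L    W    W    W    L    W    W    W    L    W
a=3:    L    W    W    W    L    W    W    W    L    W
a=4:    W    W    L    L    W    W    W    W    W    W
a=5:    W    W    L    W    W    W    L    W    W    W
a=6:    W    L    L    W    W    W    W    W    W    L
Cells with no legal move (terminal, hence L): (0,0), (0,1), (1,0), (2,0), (3,0).
The remaining L cells, each justified by listing all of its moves:
(0,7): L (options (0,5)(W), (0,4)(W), (0,2)(W) are all W)
(0,8): L (options (0,6)(W), (0,5)(W), (0,3)(W) are all W)
(1,4): L (options (1,2)(W), (1,1)(W), (0,3)(W) are all W)
(2,4): L (options (2,2)(W), (2,1)(W), (1,3)(W) are all W)
(2,8): L (options (2,6)(W), (2,5)(W), (2,3)(W), (1,7)(W) are all W)
(3,4): L (options (3,2)(W), (3,1)(W), (2,3)(W) are all W)
(3,8): L (options (3,6)(W), (3,5)(W), (3,3)(W), (2,7)(W) are all W)
(4,2): L (options (0,2)(W), (4,0)(W), (3,1)(W) are all W)
(4,3): L (options (0,3)(W), (4,1)(W), (4,0)(W), (3,2)(W) are all W)
(5,2): L (options (1,2)(W), (0,2)(W), (5,0)(W), (4,1)(W) are all W)
(5,6): L (options (1,6)(W), (0,6)(W), (5,4)(W), (5,3)(W), (5,1)(W), (4,5)(W) are all W)
(6,1): L (options (2,1)(W), (1,1)(W), (5,0)(W) are all W)
(6,2): L (options (2,2)(W), (1,2)(W), (6,0)(W), (5,1)(W) are all W)
(6,9): L (options (2,9)(W), (1,9)(W), (6,7)(W), (6,6)(W), (6,4)(W), (5,8)(W) are all W)
Every other cell has at least one move into one of the L cells above, so it is W.
L cells per row: a=0: 4, a=1: 2, a=2: 3, a=3: 3, a=4: 2, a=5: 2, a=6: 3; total 19.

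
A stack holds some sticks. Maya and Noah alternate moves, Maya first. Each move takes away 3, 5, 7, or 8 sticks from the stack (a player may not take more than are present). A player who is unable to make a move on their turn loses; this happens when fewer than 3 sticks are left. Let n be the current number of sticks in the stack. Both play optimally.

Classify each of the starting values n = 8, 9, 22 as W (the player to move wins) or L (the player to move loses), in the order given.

Positions with no move are L. A position that does have a move is losing for the player to move precisely when every available move leads to a winning position for the opponent. Fill in the labels:
n=0: no move → L
n=1: no move → L
n=2: no move → L
n=3: W (go to 0, an L position)
n=4: W (go to 1, an L position)
n=5: W (go to 2, an L position)
n=6: W (go to 1, an L position)
n=7: W (go to 2, an L position)
n=8: W (go to 1, an L position)
n=9: W (go to 2, an L position)
n=10: W (go to 2, an L position)
n=11: L (options 8(W), 6(W), 4(W), 3(W) are all W)
n=12: L (options 9(W), 7(W), 5(W), 4(W) are all W)
n=13: L (options 10(W), 8(W), 6(W), 5(W) are all W)
n=14: W (go to 11, an L position)
n=15: W (go to 12, an L position)
n=16: W (go to 13, an L position)
n=17: W (go to 12, an L position)
n=18: W (go to 13, an L position)
n=19: W (go to 12, an L position)
n=20: W (go to 13, an L position)
n=21: W (go to 13, an L position)
n=22: L (options 19(W), 17(W), 15(W), 14(W) are all W)

8: W, 9: W, 22: L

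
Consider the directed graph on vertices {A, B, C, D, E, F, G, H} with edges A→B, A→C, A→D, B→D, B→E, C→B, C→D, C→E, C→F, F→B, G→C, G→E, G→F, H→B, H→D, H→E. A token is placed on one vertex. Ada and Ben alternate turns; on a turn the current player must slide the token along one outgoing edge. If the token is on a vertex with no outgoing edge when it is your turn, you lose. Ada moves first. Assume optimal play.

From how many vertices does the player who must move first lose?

3

Classify positions by backward induction: terminal positions (no move available) are L. From any other position, the mover wins iff some move reaches an L.
Every edge goes from a vertex to one that appears earlier in the order E, D, B, F, H, C, A, G, so processing vertices in that order labels each vertex after all of its successors.
E: no outgoing edge → L
D: no outgoing edge → L
B: can move to D, which is L ⇒ W
F: the only move is to B(W), a W ⇒ L
H: can move to D, which is L ⇒ W
C: can move to F, which is L ⇒ W
A: can move to D, which is L ⇒ W
G: can move to F, which is L ⇒ W
The L vertices are D, E, F; that is 3 in all.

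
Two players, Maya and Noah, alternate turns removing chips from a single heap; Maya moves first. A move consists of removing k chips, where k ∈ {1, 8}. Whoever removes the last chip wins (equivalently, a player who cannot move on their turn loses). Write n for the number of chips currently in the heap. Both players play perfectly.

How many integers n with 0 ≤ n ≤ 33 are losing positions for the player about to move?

Label each position W (a win for the player to move) or L (a loss). A position with no legal move is L; any other position is W exactly when some move reaches an L, and L when every move reaches a W.
n=0: no move → L
n=1: W (go to 0, an L position)
n=2: L (sole option 1(W) is W)
n=3: W (go to 2, an L position)
n=4: L (sole option 3(W) is W)
n=5: W (go to 4, an L position)
n=6: L (sole option 5(W) is W)
n=7: W (go to 6, an L position)
n=8: W (go to 0, an L position)
n=9: L (options 8(W), 1(W) are all W)
n=10: W (go to 9, an L position)
n=11: L (options 10(W), 3(W) are all W)
n=12: W (go to 11, an L position)
n=13: L (options 12(W), 5(W) are all W)
n=14: W (go to 13, an L position)
n=15: L (options 14(W), 7(W) are all W)
n=16: W (go to 15, an L position)
n=17: W (go to 9, an L position)
n=18: L (options 17(W), 10(W) are all W)
n=19: W (go to 18, an L position)
n=20: L (options 19(W), 12(W) are all W)
n=21: W (go to 20, an L position)
n=22: L (options 21(W), 14(W) are all W)
n=23: W (go to 22, an L position)
n=24: L (options 23(W), 16(W) are all W)
n=25: W (go to 24, an L position)
n=26: W (go to 18, an L position)
n=27: L (options 26(W), 19(W) are all W)
n=28: W (go to 27, an L position)
n=29: L (options 28(W), 21(W) are all W)
n=30: W (go to 29, an L position)
n=31: L (options 30(W), 23(W) are all W)
n=32: W (go to 31, an L position)
n=33: L (options 32(W), 25(W) are all W)
L entries with 0 ≤ n ≤ 33: n = 0, 2, 4, 6, 9, 11, 13, 15, 18, 20, 22, 24, 27, 29, 31, 33; that makes 16.

16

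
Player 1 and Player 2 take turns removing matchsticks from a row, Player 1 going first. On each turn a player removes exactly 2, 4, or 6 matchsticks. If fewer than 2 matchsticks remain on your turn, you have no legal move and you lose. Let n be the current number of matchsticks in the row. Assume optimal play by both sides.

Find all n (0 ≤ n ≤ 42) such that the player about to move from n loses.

0, 1, 8, 9, 16, 17, 24, 25, 32, 33, 40, 41

Work bottom-up. With no move the player to move loses. Otherwise the position is W if at least one move leads to an L position for the opponent, and L if every move leads to a W.
n=0: no move → L
n=1: no move → L
n=2: can move to 0, which is L ⇒ W
n=3: can move to 1, which is L ⇒ W
n=4: can move to 0, which is L ⇒ W
n=5: can move to 1, which is L ⇒ W
n=6: can move to 0, which is L ⇒ W
n=7: can move to 1, which is L ⇒ W
n=8: moves to 6(W), 4(W), 2(W); every one is W ⇒ L
n=9: moves to 7(W), 5(W), 3(W); every one is W ⇒ L
n=10: can move to 8, which is L ⇒ W
n=11: can move to 9, which is L ⇒ W
n=12: can move to 8, which is L ⇒ W
n=13: can move to 9, which is L ⇒ W
n=14: can move to 8, which is L ⇒ W
n=15: can move to 9, which is L ⇒ W
n=16: moves to 14(W), 12(W), 10(W); every one is W ⇒ L
n=17: moves to 15(W), 13(W), 11(W); every one is W ⇒ L
n=18: can move to 16, which is L ⇒ W
n=19: can move to 17, which is L ⇒ W
n=20: can move to 16, which is L ⇒ W
n=21: can move to 17, which is L ⇒ W
n=22: can move to 16, which is L ⇒ W
n=23: can move to 17, which is L ⇒ W
n=24: moves to 22(W), 20(W), 18(W); every one is W ⇒ L
n=25: moves to 23(W), 21(W), 19(W); every one is W ⇒ L
n=26: can move to 24, which is L ⇒ W
n=27: can move to 25, which is L ⇒ W
n=28: can move to 24, which is L ⇒ W
n=29: can move to 25, which is L ⇒ W
n=30: can move to 24, which is L ⇒ W
n=31: can move to 25, which is L ⇒ W
n=32: moves to 30(W), 28(W), 26(W); every one is W ⇒ L
n=33: moves to 31(W), 29(W), 27(W); every one is W ⇒ L
n=34: can move to 32, which is L ⇒ W
n=35: can move to 33, which is L ⇒ W
n=36: can move to 32, which is L ⇒ W
n=37: can move to 33, which is L ⇒ W
n=38: can move to 32, which is L ⇒ W
n=39: can move to 33, which is L ⇒ W
n=40: moves to 38(W), 36(W), 34(W); every one is W ⇒ L
n=41: moves to 39(W), 37(W), 35(W); every one is W ⇒ L
n=42: can move to 40, which is L ⇒ W
The losing starting values of n are exactly the entries labelled L in this table (12 of them).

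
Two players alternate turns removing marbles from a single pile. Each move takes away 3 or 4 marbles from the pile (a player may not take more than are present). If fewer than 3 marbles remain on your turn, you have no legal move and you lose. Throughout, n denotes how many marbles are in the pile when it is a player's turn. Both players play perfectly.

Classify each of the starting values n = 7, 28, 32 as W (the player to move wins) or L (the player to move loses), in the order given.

Classify positions by backward induction: terminal positions (no move available) are L. From any other position, the mover wins iff some move reaches an L.
n=0: no move → L
n=1: no move → L
n=2: no move → L
n=3: reaches L-position 0 → W
n=4: reaches L-position 1 → W
n=5: reaches L-position 2 → W
n=6: reaches L-position 2 → W
n=7: only reaches 4(W), 3(W), all W → L
n=8: only reaches 5(W), 4(W), all W → L
n=9: only reaches 6(W), 5(W), all W → L
n=10: reaches L-position 7 → W
n=11: reaches L-position 8 → W
n=12: reaches L-position 9 → W
n=13: reaches L-position 9 → W
n=14: only reaches 11(W), 10(W), all W → L
n=15: only reaches 12(W), 11(W), all W → L
n=16: only reaches 13(W), 12(W), all W → L
n=17: reaches L-position 14 → W
n=18: reaches L-position 15 → W
n=19: reaches L-position 16 → W
n=20: reaches L-position 16 → W
n=21: only reaches 18(W), 17(W), all W → L
n=22: only reaches 19(W), 18(W), all W → L
n=23: only reaches 20(W), 19(W), all W → L
n=24: reaches L-position 21 → W
n=25: reaches L-position 22 → W
n=26: reaches L-position 23 → W
n=27: reaches L-position 23 → W
n=28: only reaches 25(W), 24(W), all W → L
n=29: only reaches 26(W), 25(W), all W → L
n=30: only reaches 27(W), 26(W), all W → L
n=31: reaches L-position 28 → W
n=32: reaches L-position 29 → W

7: L, 28: L, 32: W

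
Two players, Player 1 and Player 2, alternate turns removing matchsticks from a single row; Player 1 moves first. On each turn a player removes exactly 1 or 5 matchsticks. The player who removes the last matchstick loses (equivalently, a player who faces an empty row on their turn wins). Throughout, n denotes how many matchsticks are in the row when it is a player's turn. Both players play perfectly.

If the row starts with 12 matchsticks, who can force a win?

Use the standard recursion: the mover wins at a terminal position; elsewhere, the mover wins exactly when some move hands the opponent an L position.
n=0: no move; the opponent has just taken the last matchstick and therefore loses → W
n=1: only reaches 0(W), which is W → L
n=2: reaches L-position 1 → W
n=3: only reaches 2(W), which is W → L
n=4: reaches L-position 3 → W
n=5: only reaches 4(W), 0(W), all W → L
n=6: reaches L-position 5 → W
n=7: only reaches 6(W), 2(W), all W → L
n=8: reaches L-position 7 → W
n=9: only reaches 8(W), 4(W), all W → L
n=10: reaches L-position 9 → W
n=11: only reaches 10(W), 6(W), all W → L
n=12: reaches L-position 11 → W
From 12 Player 1 can remove 1, leaving 11, reaching an L position.

Player 1 wins.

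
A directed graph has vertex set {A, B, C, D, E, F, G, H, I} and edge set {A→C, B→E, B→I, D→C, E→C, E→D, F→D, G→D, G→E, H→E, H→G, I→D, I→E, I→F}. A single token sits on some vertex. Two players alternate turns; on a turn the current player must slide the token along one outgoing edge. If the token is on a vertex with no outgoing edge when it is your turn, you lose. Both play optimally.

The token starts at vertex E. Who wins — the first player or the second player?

The first player wins.

Compute win/loss labels from the base case upward. A position with no move is L. Any other position is W if it can reach an L in one move, else L.
Every edge goes from a vertex to one that appears earlier in the order C, D, E, G, F, I, A, H, B, so processing vertices in that order labels each vertex after all of its successors.
C: no outgoing edge → L
D: can move to C, which is L ⇒ W
E: can move to C, which is L ⇒ W
G: moves to E(W), D(W); every one is W ⇒ L
F: the only move is to D(W), a W ⇒ L
I: can move to F, which is L ⇒ W
A: can move to C, which is L ⇒ W
H: can move to G, which is L ⇒ W
B: moves to I(W), E(W); every one is W ⇒ L
The starting position E is W: the player to move should move to C, handing over an L position.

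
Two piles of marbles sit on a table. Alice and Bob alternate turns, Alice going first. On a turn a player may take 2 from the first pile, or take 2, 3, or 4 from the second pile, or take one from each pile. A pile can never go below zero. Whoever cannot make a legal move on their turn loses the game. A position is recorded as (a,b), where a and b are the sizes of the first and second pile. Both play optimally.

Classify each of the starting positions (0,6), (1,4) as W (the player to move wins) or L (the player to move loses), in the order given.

Compute win/loss labels from the base case upward. A position with no move is L. Any other position is W if it can reach an L in one move, else L.
No move ever increases a pile, so every position that can arise here has a ≤ 1 and b ≤ 6; it is enough to label the cells with 0 ≤ a ≤ 1 and 0 ≤ b ≤ 6.
Every move lowers a or b (never raises either), so fill the grid row by row in increasing a, and left to right within a row: each cell's successors are then already labelled.
      b=0  b=1  b=2  b=3  b=4  b=5  b=6
a=0:    L    L    W    W    W    W    L
a=1:    L    W    W    W    W    L    L
Cells with no legal move (terminal, hence L): (0,0), (0,1), (1,0).
The remaining L cells, each justified by listing all of its moves:
(0,6): →(0,4)(W), (0,3)(W), (0,2)(W) — all W, so L
(1,5): →(1,3)(W), (1,2)(W), (1,1)(W), (0,4)(W) — all W, so L
(1,6): →(1,4)(W), (1,3)(W), (1,2)(W), (0,5)(W) — all W, so L
Every other cell has at least one move into one of the L cells above, so it is W.
(0,6): one of the L cells justified above, so L
(1,4): the move to (1,0) reaches an L cell, so W

(0,6): L, (1,4): W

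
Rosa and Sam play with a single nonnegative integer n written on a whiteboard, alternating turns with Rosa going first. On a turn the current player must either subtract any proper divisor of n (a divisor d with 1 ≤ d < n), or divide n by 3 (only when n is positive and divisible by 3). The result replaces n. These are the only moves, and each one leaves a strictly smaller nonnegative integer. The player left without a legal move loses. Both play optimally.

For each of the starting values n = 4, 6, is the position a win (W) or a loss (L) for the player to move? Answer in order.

4: L, 6: W

Classify positions by backward induction: terminal positions (no move available) are L. From any other position, the mover wins iff some move reaches an L.
n=0: no move → L
n=1: no move → L
n=2: can move to 1, which is L ⇒ W
n=3: can move to 1, which is L ⇒ W
n=4: moves to 2(W), 3(W); every one is W ⇒ L
n=5: can move to 4, which is L ⇒ W
n=6: can move to 4, which is L ⇒ W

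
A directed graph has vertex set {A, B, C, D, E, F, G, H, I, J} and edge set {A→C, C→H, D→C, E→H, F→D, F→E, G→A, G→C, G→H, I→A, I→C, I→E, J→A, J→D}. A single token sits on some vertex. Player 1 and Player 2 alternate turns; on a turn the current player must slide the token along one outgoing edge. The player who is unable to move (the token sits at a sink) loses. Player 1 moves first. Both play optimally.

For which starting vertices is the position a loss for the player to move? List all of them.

A, B, D, H

Positions with no move are L. A position that does have a move is losing for the player to move precisely when every available move leads to a winning position for the opponent. Fill in the labels:
Every edge goes from a vertex to one that appears earlier in the order B, H, E, C, D, F, A, G, J, I, so processing vertices in that order labels each vertex after all of its successors.
B: no outgoing edge → L
H: no outgoing edge → L
E: W (go to H, an L position)
C: W (go to H, an L position)
D: L (sole option C(W) is W)
F: W (go to D, an L position)
A: L (sole option C(W) is W)
G: W (go to A, an L position)
J: W (go to A, an L position)
I: W (go to A, an L position)
Reading off the rows marked L gives the requested list; there are 4 such vertices.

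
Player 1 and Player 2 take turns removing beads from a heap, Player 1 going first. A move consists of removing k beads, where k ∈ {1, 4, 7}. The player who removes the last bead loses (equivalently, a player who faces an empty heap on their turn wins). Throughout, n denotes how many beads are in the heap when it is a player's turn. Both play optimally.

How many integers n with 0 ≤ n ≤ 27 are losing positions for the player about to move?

11

Build the W/L table. Terminal = W. A non-terminal position is W if it has a move to some L; otherwise it is L.
n=0: no move; the opponent has just taken the last bead and therefore loses → W
n=1: the only move is to 0(W), a W ⇒ L
n=2: can move to 1, which is L ⇒ W
n=3: the only move is to 2(W), a W ⇒ L
n=4: can move to 3, which is L ⇒ W
n=5: can move to 1, which is L ⇒ W
n=6: moves to 5(W), 2(W); every one is W ⇒ L
n=7: can move to 6, which is L ⇒ W
n=8: can move to 1, which is L ⇒ W
n=9: moves to 8(W), 5(W), 2(W); every one is W ⇒ L
n=10: can move to 9, which is L ⇒ W
n=11: moves to 10(W), 7(W), 4(W); every one is W ⇒ L
n=12: can move to 11, which is L ⇒ W
n=13: can move to 9, which is L ⇒ W
n=14: moves to 13(W), 10(W), 7(W); every one is W ⇒ L
n=15: can move to 14, which is L ⇒ W
n=16: can move to 9, which is L ⇒ W
n=17: moves to 16(W), 13(W), 10(W); every one is W ⇒ L
n=18: can move to 17, which is L ⇒ W
n=19: moves to 18(W), 15(W), 12(W); every one is W ⇒ L
n=20: can move to 19, which is L ⇒ W
n=21: can move to 17, which is L ⇒ W
n=22: moves to 21(W), 18(W), 15(W); every one is W ⇒ L
n=23: can move to 22, which is L ⇒ W
n=24: can move to 17, which is L ⇒ W
n=25: moves to 24(W), 21(W), 18(W); every one is W ⇒ L
n=26: can move to 25, which is L ⇒ W
n=27: moves to 26(W), 23(W), 20(W); every one is W ⇒ L
L entries with 0 ≤ n ≤ 27: n = 1, 3, 6, 9, 11, 14, 17, 19, 22, 25, 27; that makes 11.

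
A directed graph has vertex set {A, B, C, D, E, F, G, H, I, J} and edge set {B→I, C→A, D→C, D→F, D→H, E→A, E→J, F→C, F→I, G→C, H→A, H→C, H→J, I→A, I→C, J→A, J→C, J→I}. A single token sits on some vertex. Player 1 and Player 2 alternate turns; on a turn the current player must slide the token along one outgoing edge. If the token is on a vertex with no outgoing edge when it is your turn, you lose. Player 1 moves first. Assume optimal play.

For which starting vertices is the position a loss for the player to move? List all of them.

A, B, F, G

Work bottom-up. With no move the player to move loses. Otherwise the position is W if at least one move leads to an L position for the opponent, and L if every move leads to a W.
Every edge goes from a vertex to one that appears earlier in the order A, C, I, J, H, F, D, G, B, E, so processing vertices in that order labels each vertex after all of its successors.
A: no outgoing edge → L
C: →A(L), so W
I: →A(L), so W
J: →A(L), so W
H: →A(L), so W
F: →I(W), C(W) — all W, so L
D: →F(L), so W
G: →C(W) only, which is W, so L
B: →I(W) only, which is W, so L
E: →A(L), so W
Reading off the rows marked L gives the requested list; there are 4 such vertices.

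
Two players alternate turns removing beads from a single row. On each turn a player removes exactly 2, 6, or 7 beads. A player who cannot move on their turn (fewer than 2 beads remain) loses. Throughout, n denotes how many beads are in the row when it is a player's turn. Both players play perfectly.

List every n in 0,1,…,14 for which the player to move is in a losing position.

Classify positions by backward induction: terminal positions (no move available) are L. From any other position, the mover wins iff some move reaches an L.
n=0: no move → L
n=1: no move → L
n=2: →0(L), so W
n=3: →1(L), so W
n=4: →2(W) only, which is W, so L
n=5: →3(W) only, which is W, so L
n=6: →4(L), so W
n=7: →5(L), so W
n=8: →1(L), so W
n=9: →7(W), 3(W), 2(W) — all W, so L
n=10: →4(L), so W
n=11: →9(L), so W
n=12: →5(L), so W
n=13: →11(W), 7(W), 6(W) — all W, so L
n=14: →12(W), 8(W), 7(W) — all W, so L
The losing starting values of n are exactly the entries labelled L in this table (7 of them).

0, 1, 4, 5, 9, 13, 14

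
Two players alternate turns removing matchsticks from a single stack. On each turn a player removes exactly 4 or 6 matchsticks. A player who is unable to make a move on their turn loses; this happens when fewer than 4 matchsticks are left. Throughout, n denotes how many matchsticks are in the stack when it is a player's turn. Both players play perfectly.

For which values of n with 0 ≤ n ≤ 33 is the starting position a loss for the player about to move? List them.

Positions with no move are L. A position that does have a move is losing for the player to move precisely when every available move leads to a winning position for the opponent. Fill in the labels:
n=0: no move → L
n=1: no move → L
n=2: no move → L
n=3: no move → L
n=4: →0(L), so W
n=5: →1(L), so W
n=6: →2(L), so W
n=7: →3(L), so W
n=8: →2(L), so W
n=9: →3(L), so W
n=10: →6(W), 4(W) — all W, so L
n=11: →7(W), 5(W) — all W, so L
n=12: →8(W), 6(W) — all W, so L
n=13: →9(W), 7(W) — all W, so L
n=14: →10(L), so W
n=15: →11(L), so W
n=16: →12(L), so W
n=17: →13(L), so W
n=18: →12(L), so W
n=19: →13(L), so W
n=20: →16(W), 14(W) — all W, so L
n=21: →17(W), 15(W) — all W, so L
n=22: →18(W), 16(W) — all W, so L
n=23: →19(W), 17(W) — all W, so L
n=24: →20(L), so W
n=25: →21(L), so W
n=26: →22(L), so W
n=27: →23(L), so W
n=28: →22(L), so W
n=29: →23(L), so W
n=30: →26(W), 24(W) — all W, so L
n=31: →27(W), 25(W) — all W, so L
n=32: →28(W), 26(W) — all W, so L
n=33: →29(W), 27(W) — all W, so L
Reading off the rows marked L gives the requested list; there are 16 such values of n.

0, 1, 2, 3, 10, 11, 12, 13, 20, 21, 22, 23, 30, 31, 32, 33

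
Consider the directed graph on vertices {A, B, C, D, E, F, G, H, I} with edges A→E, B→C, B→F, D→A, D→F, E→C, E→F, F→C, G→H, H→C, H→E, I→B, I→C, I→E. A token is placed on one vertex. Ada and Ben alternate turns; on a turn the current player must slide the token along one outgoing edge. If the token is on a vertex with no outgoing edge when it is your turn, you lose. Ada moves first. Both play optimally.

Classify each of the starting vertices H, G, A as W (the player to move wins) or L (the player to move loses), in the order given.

Label each position W (a win for the player to move) or L (a loss). A position with no legal move is L; any other position is W exactly when some move reaches an L, and L when every move reaches a W.
Every edge goes from a vertex to one that appears earlier in the order C, F, E, H, A, D, B, G, I, so processing vertices in that order labels each vertex after all of its successors.
C: no outgoing edge → L
F: can move to C, which is L ⇒ W
E: can move to C, which is L ⇒ W
H: can move to C, which is L ⇒ W
A: the only move is to E(W), a W ⇒ L
D: can move to A, which is L ⇒ W
B: can move to C, which is L ⇒ W
G: the only move is to H(W), a W ⇒ L
I: can move to C, which is L ⇒ W

H: W, G: L, A: L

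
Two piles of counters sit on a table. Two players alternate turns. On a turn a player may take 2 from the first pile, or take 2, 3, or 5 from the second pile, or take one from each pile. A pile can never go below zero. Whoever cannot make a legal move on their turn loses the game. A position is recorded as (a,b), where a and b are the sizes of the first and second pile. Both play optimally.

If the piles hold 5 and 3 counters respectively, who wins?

The first player wins.

Positions with no move are L. A position that does have a move is losing for the player to move precisely when every available move leads to a winning position for the opponent. Fill in the labels:
No move ever increases a pile, so every position that can arise here has a ≤ 5 and b ≤ 3; it is enough to label the cells with 0 ≤ a ≤ 5 and 0 ≤ b ≤ 3.
Every move lowers a or b (never raises either), so fill the grid row by row in increasing a, and left to right within a row: each cell's successors are then already labelled.
      b=0  b=1  b=2  b=3
a=0:    L    L    W    W
a=1:    L    W    W    W
a=2:    W    W    L    L
a=3:    W    L    L    W
a=4:    L    L    W    W
a=5:    L    W    W    W
Cells with no legal move (terminal, hence L): (0,0), (0,1), (1,0).
The remaining L cells, each justified by listing all of its moves:
(2,2): moves to (0,2)(W), (2,0)(W), (1,1)(W); every one is W ⇒ L
(2,3): moves to (0,3)(W), (2,1)(W), (2,0)(W), (1,2)(W); every one is W ⇒ L
(3,1): moves to (1,1)(W), (2,0)(W); every one is W ⇒ L
(3,2): moves to (1,2)(W), (3,0)(W), (2,1)(W); every one is W ⇒ L
(4,0): the only move is to (2,0)(W), a W ⇒ L
(4,1): moves to (2,1)(W), (3,0)(W); every one is W ⇒ L
(5,0): the only move is to (3,0)(W), a W ⇒ L
Every other cell has at least one move into one of the L cells above, so it is W.
From (5,3) the player to move can move to (5,0), reaching an L position.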